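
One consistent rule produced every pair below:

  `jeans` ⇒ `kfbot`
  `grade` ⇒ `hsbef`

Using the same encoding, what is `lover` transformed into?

Compare letters: j→k is +1, e→f is +1, a→b is +1 — a constant shift. It's a constant shift of +1 (ROT1).
On lover: l+1=m, o+1=p, v+1=w, e+1=f, r+1=s.

mpwfs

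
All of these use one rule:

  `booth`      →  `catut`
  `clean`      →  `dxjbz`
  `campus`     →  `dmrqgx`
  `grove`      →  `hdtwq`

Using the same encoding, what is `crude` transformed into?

Shifts by position in booth: pos 0: b→c (+1), pos 1: o→a (+12), pos 2: o→t (+5), pos 3: t→u (+1), pos 4: h→t (+12) — repeating every 3. It's a Vigenère-style cipher with numeric key [1,12,5]: position i shifts by key[i mod 3].
On crude: c+1=d, r+12=d, u+5=z, d+1=e, e+12=q.

ddzeq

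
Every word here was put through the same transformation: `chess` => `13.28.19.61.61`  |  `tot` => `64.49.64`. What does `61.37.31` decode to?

ski

c(#3)→13 and h(#8)→28: differences scale by 3, so n = 3·pos + 4. The formula is n = 3×(alphabet index, a=1) + 4.
Decoding 61.37.31: 61→(61−4)÷3=19=s, 37→(37−4)÷3=11=k, 31→(31−4)÷3=9=i.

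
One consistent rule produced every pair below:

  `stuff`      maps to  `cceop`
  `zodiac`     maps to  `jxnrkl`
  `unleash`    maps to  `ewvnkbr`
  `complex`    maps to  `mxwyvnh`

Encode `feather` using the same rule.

Shifts by position in stuff: pos 0: s→c (+10), pos 1: t→c (+9), pos 2: u→e (+10), pos 3: f→o (+9) — repeating every 2. The shifts repeat in a cycle of length 2: positions 0,1,… shift by +10, +9, then the pattern repeats.
Applying it to feather: f+10=p, e+9=n, a+10=k, t+9=c, h+10=r, e+9=n, r+10=b.

pnkcrnb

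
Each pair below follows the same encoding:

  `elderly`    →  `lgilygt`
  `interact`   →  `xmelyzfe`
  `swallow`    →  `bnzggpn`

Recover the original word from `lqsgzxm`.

explain

e(4)→l(11) and l(11)→g(6) fit y≡3x+25 (mod 26); the inverse of 3 mod 26 is 9. Treating letters as 0–25, the rule is x ↦ 3x + 25 (mod 26).
Reversing it on lqsgzxm: l(11)→9·(11−25)≡4=e; q(16)→9·(16−25)≡23=x; s(18)→9·(18−25)≡15=p; g(6)→9·(6−25)≡11=l; z(25)→9·(25−25)≡0=a; x(23)→9·(23−25)≡8=i; m(12)→9·(12−25)≡13=n (all mod 26).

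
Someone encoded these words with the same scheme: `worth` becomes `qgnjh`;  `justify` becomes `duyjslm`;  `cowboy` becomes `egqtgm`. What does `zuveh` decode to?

Treating letters as 0–25, the rule is x ↦ 11x + 8 (mod 26).
Reversing it on zuveh: z(25)→19·(25−8)≡11=l; u(20)→19·(20−8)≡20=u; v(21)→19·(21−8)≡13=n; e(4)→19·(4−8)≡2=c; h(7)→19·(7−8)≡7=h (all mod 26).

lunch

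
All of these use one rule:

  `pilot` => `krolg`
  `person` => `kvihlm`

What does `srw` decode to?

hid

Letters are reflected about the middle of the alphabet (position → 25−position): Atbash.
Undoing it on srw: s↔h, r↔i, w↔d.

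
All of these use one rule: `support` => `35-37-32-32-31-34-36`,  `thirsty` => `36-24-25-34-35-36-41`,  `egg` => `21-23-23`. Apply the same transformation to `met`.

29-21-36

s is letter #19 and maps to 35: an offset of 16. Letters become their 1-based position plus 16 (so a→17, b→18, …).
For met: m=13→29, e=5→21, t=20→36.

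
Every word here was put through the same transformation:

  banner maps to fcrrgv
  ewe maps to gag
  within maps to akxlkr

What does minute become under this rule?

The shift depends on letter class: consonant b→f is +4, but vowel a→c is +2. The rule splits by letter class: vowels +2, consonants +4.
On minute: m(cons)+4=q, i(vowel)+2=k, n(cons)+4=r, u(vowel)+2=w, t(cons)+4=x, e(vowel)+2=g.

qkrwxg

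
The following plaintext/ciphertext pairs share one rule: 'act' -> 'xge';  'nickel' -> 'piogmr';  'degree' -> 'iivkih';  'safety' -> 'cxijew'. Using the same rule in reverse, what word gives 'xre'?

The output letters match the input read backwards, each shifted +4: act reversed is tca. Read the word backwards and shift each letter +4.
Undoing it on xre: shift back: x−4=t, r−4=n, e−4=a → tna; then reverse → ant.

ant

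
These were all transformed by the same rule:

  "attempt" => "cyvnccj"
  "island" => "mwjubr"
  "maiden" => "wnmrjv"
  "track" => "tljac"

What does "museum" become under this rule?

vdnbdv

Read the word backwards and shift each letter +9.
Applying it to museum: reverse → muesum; then shift: m+9=v, u+9=d, e+9=n, s+9=b, u+9=d, m+9=v.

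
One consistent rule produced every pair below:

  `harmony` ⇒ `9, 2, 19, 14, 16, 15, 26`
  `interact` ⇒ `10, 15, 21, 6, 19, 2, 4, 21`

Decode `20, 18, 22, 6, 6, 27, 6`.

h is letter #8 and maps to 9: an offset of 1. Each letter is replaced by its alphabet position (a=1..z=26) + 1.
Reversing it on 20, 18, 22, 6, 6, 27, 6: 20→(20−1)÷1=19=s, 18→(18−1)÷1=17=q, 22→(22−1)÷1=21=u, 6→(6−1)÷1=5=e, 6→(6−1)÷1=5=e, 27→(27−1)÷1=26=z, 6→(6−1)÷1=5=e.

squeeze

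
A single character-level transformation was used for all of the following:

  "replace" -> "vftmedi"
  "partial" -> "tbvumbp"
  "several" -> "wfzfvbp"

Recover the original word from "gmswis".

clover

Shifts by position in replace: pos 0: r→v (+4), pos 1: e→f (+1), pos 2: p→t (+4), pos 3: l→m (+1) — repeating every 2. A repeating key of period 2 is used — shifts +4, +1 over and over.
Reversing it on gmswis: g−4=c, m−1=l, s−4=o, w−1=v, i−4=e, s−1=r.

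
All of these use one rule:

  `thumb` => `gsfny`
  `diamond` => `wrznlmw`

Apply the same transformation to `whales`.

Each pair mirrors across the alphabet (t↔g, h↔s, u↔f): positions sum to 25. Each letter is replaced by its mirror in the alphabet: a↔z, b↔y, c↔x, and so on (the Atbash cipher).
For whales: w↔d, h↔s, a↔z, l↔o, e↔v, s↔h.

dszovh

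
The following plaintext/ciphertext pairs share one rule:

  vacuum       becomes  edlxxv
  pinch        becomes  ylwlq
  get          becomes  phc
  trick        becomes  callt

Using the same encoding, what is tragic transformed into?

cadpll

Two shifts are in play — +3 for a/e/i/o/u, +9 for every other letter.
On tragic: t(cons)+9=c, r(cons)+9=a, a(vowel)+3=d, g(cons)+9=p, i(vowel)+3=l, c(cons)+9=l.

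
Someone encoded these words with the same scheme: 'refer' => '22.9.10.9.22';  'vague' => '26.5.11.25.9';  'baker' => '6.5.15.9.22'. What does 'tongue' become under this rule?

r is letter #18 and maps to 22: an offset of 4. The number is (letter's place in the alphabet, a=1) + 4.
For tongue: t=20→24, o=15→19, n=14→18, g=7→11, u=21→25, e=5→9.

24.19.18.11.25.9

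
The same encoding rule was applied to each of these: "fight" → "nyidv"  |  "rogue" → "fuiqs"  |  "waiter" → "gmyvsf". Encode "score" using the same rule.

acufs

f(5)→n(13) and i(8)→y(24) fit y≡21x+12 (mod 26); the inverse of 21 mod 26 is 5. Each letter's alphabet position (a=0..z=25) is mapped through 21·x+12 mod 26 — an affine cipher.
Applying it to score: s(18)→21·18+12≡0=a; c(2)→21·2+12≡2=c; o(14)→21·14+12≡20=u; r(17)→21·17+12≡5=f; e(4)→21·4+12≡18=s (all mod 26).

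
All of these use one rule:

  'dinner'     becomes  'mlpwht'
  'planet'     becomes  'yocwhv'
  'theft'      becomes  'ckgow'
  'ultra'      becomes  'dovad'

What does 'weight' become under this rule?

fhkpkv

Shifts by position in dinner: pos 0: d→m (+9), pos 1: i→l (+3), pos 2: n→p (+2), pos 3: n→w (+9), pos 4: e→h (+3), pos 5: r→t (+2) — repeating every 3. The shifts repeat in a cycle of length 3: positions 0,1,… shift by +9, +3, +2, then the pattern repeats.
For weight: w+9=f, e+3=h, i+2=k, g+9=p, h+3=k, t+2=v.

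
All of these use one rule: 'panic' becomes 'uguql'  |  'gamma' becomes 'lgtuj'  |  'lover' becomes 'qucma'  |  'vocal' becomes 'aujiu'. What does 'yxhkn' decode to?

Each letter shifts forward by (position + 5), i.e. 5, 6, 7, … — the shift grows by one for each successive letter.
Undoing it on yxhkn: y−5=t, x−6=r, h−7=a, k−8=c, n−9=e.

trace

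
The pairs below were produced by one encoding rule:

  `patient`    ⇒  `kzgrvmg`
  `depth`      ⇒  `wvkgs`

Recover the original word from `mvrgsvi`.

neither

Each pair mirrors across the alphabet (p↔k, a↔z, t↔g): positions sum to 25. This is the alphabet-reversal cipher (Atbash): a becomes z, b becomes y, etc.
Reversing it on mvrgsvi: m↔n, v↔e, r↔i, g↔t, s↔h, v↔e, i↔r.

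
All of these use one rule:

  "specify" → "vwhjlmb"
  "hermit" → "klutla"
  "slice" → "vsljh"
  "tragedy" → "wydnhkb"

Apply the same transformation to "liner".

Shifts by position in specify: pos 0: s→v (+3), pos 1: p→w (+7), pos 2: e→h (+3), pos 3: c→j (+7) — repeating every 2. A repeating key of period 2 is used — shifts +3, +7 over and over.
Applying it to liner: l+3=o, i+7=p, n+3=q, e+7=l, r+3=u.

opqlu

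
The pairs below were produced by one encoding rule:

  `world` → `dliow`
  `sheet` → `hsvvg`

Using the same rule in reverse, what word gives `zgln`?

atom

Each pair mirrors across the alphabet (w↔d, o↔l, r↔i): positions sum to 25. This is the alphabet-reversal cipher (Atbash): a becomes z, b becomes y, etc.
Undoing it on zgln: z↔a, g↔t, l↔o, n↔m.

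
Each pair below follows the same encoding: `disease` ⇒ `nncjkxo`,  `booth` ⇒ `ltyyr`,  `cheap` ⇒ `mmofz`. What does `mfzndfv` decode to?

capital

The shifts repeat in a cycle of length 2: positions 0,1,… shift by +10, +5, then the pattern repeats.
Undoing it on mfzndfv: m−10=c, f−5=a, z−10=p, n−5=i, d−10=t, f−5=a, v−10=l.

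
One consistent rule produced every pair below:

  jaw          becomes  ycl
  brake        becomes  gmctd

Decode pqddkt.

The output letters match the input read backwards, each shifted +2: jaw reversed is waj. The word is reversed, then every letter is shifted forward by 2.
Undoing it on pqddkt: shift back: p−2=n, q−2=o, d−2=b, d−2=b, k−2=i, t−2=r → nobbir; then reverse → ribbon.

ribbon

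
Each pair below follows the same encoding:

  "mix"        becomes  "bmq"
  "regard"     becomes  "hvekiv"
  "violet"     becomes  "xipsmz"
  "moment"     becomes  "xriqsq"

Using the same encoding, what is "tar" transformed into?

The output letters match the input read backwards, each shifted +4: mix reversed is xim. The word is reversed, then every letter is shifted forward by 4.
For tar: reverse → rat; then shift: r+4=v, a+4=e, t+4=x.

vex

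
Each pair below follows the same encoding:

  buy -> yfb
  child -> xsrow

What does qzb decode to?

Each pair mirrors across the alphabet (b↔y, u↔f, y↔b): positions sum to 25. Each letter is replaced by its mirror in the alphabet: a↔z, b↔y, c↔x, and so on (the Atbash cipher).
Undoing it on qzb: q↔j, z↔a, b↔y.

jay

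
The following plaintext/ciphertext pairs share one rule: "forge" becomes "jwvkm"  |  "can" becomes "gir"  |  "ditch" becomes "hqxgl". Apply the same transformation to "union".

Two shifts are in play — +8 for a/e/i/o/u, +4 for every other letter.
For union: u(vowel)+8=c, n(cons)+4=r, i(vowel)+8=q, o(vowel)+8=w, n(cons)+4=r.

crqwr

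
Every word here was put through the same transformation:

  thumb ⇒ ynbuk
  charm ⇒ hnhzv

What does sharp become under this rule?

xnhzy

In thumb: t→y is +5, h→n is +6, u→b is +7, m→u is +8 — the shift increases by 1 each position. The shift increases by 1 at each position, starting from +5: 5, 6, 7, ….
On sharp: s+5=x, h+6=n, a+7=h, r+8=z, p+9=y.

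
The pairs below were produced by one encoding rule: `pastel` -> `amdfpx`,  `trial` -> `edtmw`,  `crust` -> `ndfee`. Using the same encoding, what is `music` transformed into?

xgdun

Shifts by position in pastel: pos 0: p→a (+11), pos 1: a→m (+12), pos 2: s→d (+11), pos 3: t→f (+12) — repeating every 2. A repeating key of period 2 is used — shifts +11, +12 over and over.
For music: m+11=x, u+12=g, s+11=d, i+12=u, c+11=n.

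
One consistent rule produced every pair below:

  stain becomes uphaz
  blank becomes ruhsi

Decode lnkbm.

The output letters match the input read backwards, each shifted +7: stain reversed is niats. The word is reversed, then every letter is shifted forward by 7.
Decoding lnkbm: shift back: l−7=e, n−7=g, k−7=d, b−7=u, m−7=f → egduf; then reverse → fudge.

fudge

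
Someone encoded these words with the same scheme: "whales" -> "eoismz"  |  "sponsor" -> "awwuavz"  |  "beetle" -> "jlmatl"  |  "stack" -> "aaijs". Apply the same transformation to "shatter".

aoiablz

Shifts by position in whales: pos 0: w→e (+8), pos 1: h→o (+7), pos 2: a→i (+8), pos 3: l→s (+7) — repeating every 2. It's a Vigenère-style cipher with numeric key [8,7]: position i shifts by key[i mod 2].
For shatter: s+8=a, h+7=o, a+8=i, t+7=a, t+8=b, e+7=l, r+8=z.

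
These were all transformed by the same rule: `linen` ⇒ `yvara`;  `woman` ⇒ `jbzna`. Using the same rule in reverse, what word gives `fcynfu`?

Compare letters: l→y is +13, i→v is +13, n→a is +13 — a constant shift. Every letter moves 13 places later in the alphabet, wrapping around z→a.
Reversing it on fcynfu: f−13=s, c−13=p, y−13=l, n−13=a, f−13=s, u−13=h.

splash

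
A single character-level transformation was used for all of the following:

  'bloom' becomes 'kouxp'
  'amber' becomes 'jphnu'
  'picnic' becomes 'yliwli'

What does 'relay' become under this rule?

Shifts by position in bloom: pos 0: b→k (+9), pos 1: l→o (+3), pos 2: o→u (+6), pos 3: o→x (+9), pos 4: m→p (+3) — repeating every 3. A repeating key of period 3 is used — shifts +9, +3, +6 over and over.
On relay: r+9=a, e+3=h, l+6=r, a+9=j, y+3=b.

ahrjb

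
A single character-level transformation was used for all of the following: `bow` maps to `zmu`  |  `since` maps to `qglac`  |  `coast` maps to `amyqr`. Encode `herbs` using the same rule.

Every letter moves 24 places later in the alphabet, wrapping around z→a.
On herbs: h+24=f, e+24=c, r+24=p, b+24=z, s+24=q.

fcpzq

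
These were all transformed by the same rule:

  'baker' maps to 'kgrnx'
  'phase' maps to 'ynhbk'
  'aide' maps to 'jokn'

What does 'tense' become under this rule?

ckubk

The shifts repeat in a cycle of length 3: positions 0,1,… shift by +9, +6, +7, then the pattern repeats.
Applying it to tense: t+9=c, e+6=k, n+7=u, s+9=b, e+6=k.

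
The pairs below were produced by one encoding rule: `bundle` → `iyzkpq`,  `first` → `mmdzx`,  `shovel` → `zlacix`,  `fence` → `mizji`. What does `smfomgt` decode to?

Shifts by position in bundle: pos 0: b→i (+7), pos 1: u→y (+4), pos 2: n→z (+12), pos 3: d→k (+7), pos 4: l→p (+4), pos 5: e→q (+12) — repeating every 3. The shifts repeat in a cycle of length 3: positions 0,1,… shift by +7, +4, +12, then the pattern repeats.
Reversing it on smfomgt: s−7=l, m−4=i, f−12=t, o−7=h, m−4=i, g−12=u, t−7=m.

lithium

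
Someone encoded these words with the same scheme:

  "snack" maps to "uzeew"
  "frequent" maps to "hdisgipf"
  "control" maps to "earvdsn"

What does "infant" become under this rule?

Shifts by position in snack: pos 0: s→u (+2), pos 1: n→z (+12), pos 2: a→e (+4), pos 3: c→e (+2), pos 4: k→w (+12) — repeating every 3. The shifts repeat in a cycle of length 3: positions 0,1,… shift by +2, +12, +4, then the pattern repeats.
For infant: i+2=k, n+12=z, f+4=j, a+2=c, n+12=z, t+4=x.

kzjczx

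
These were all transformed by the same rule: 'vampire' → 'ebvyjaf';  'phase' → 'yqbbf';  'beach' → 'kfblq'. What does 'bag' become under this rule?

The shift depends on letter class: consonant v→e is +9, but vowel a→b is +1. Two shifts are in play — +1 for a/e/i/o/u, +9 for every other letter.
For bag: b(cons)+9=k, a(vowel)+1=b, g(cons)+9=p.

kbp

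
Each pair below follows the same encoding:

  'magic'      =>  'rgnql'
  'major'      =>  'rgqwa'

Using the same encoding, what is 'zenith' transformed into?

ekuqcr

In magic: m→r is +5, a→g is +6, g→n is +7, i→q is +8 — the shift increases by 1 each position. Each letter shifts forward by (position + 5), i.e. 5, 6, 7, … — the shift grows by one for each successive letter.
For zenith: z+5=e, e+6=k, n+7=u, i+8=q, t+9=c, h+10=r.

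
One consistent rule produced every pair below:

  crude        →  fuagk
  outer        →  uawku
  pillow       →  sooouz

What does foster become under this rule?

The shift depends on letter class: consonant c→f is +3, but vowel u→a is +6. The rule splits by letter class: vowels +6, consonants +3.
Applying it to foster: f(cons)+3=i, o(vowel)+6=u, s(cons)+3=v, t(cons)+3=w, e(vowel)+6=k, r(cons)+3=u.

iuvwku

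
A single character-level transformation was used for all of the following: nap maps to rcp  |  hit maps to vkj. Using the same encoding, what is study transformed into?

afwvu

The output letters match the input read backwards, each shifted +2: nap reversed is pan. Two steps: reverse the string, then apply a Caesar shift of +2.
On study: reverse → yduts; then shift: y+2=a, d+2=f, u+2=w, t+2=v, s+2=u.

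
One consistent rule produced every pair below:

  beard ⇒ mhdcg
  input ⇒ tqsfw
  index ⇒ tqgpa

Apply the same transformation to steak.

A repeating key of period 3 is used — shifts +11, +3, +3 over and over.
For steak: s+11=d, t+3=w, e+3=h, a+11=l, k+3=n.

dwhln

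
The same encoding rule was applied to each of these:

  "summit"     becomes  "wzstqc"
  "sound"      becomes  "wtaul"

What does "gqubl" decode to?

In summit: s→w is +4, u→z is +5, m→s is +6, m→t is +7 — the shift increases by 1 each position. Each letter shifts forward by (position + 4), i.e. 4, 5, 6, … — the shift grows by one for each successive letter.
Decoding gqubl: g−4=c, q−5=l, u−6=o, b−7=u, l−8=d.

cloud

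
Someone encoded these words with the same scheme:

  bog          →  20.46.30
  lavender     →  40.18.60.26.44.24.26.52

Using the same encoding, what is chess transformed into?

With a=1..z=26, the number is 2·pos + 16.
For chess: c=3→22, h=8→32, e=5→26, s=19→54, s=19→54.

22.32.26.54.54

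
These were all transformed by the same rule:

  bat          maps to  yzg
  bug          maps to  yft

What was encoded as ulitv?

Each pair mirrors across the alphabet (b↔y, a↔z, t↔g): positions sum to 25. This is the alphabet-reversal cipher (Atbash): a becomes z, b becomes y, etc.
Reversing it on ulitv: u↔f, l↔o, i↔r, t↔g, v↔e.

forge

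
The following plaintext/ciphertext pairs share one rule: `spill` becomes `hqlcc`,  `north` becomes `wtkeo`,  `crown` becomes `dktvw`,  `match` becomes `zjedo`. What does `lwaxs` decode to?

index

s(18)→h(7) and p(15)→q(16) fit y≡23x+9 (mod 26); the inverse of 23 mod 26 is 17. Each letter's alphabet position (a=0..z=25) is mapped through 23·x+9 mod 26 — an affine cipher.
Decoding lwaxs: l(11)→17·(11−9)≡8=i; w(22)→17·(22−9)≡13=n; a(0)→17·(0−9)≡3=d; x(23)→17·(23−9)≡4=e; s(18)→17·(18−9)≡23=x (all mod 26).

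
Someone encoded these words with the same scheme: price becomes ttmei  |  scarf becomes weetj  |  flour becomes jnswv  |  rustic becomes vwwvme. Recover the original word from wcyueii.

It's a Vigenère-style cipher with numeric key [4,2]: position i shifts by key[i mod 2].
Reversing it on wcyueii: w−4=s, c−2=a, y−4=u, u−2=s, e−4=a, i−2=g, i−4=e.

sausage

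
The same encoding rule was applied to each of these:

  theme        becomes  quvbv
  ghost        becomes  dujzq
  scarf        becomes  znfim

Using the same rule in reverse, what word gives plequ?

t(19)→q(16) and h(7)→u(20) fit y≡17x+5 (mod 26); the inverse of 17 mod 26 is 23. This is an affine cipher: with a=0,…,z=25, each position x becomes (17x+5) mod 26.
Undoing it on plequ: p(15)→23·(15−5)≡22=w; l(11)→23·(11−5)≡8=i; e(4)→23·(4−5)≡3=d; q(16)→23·(16−5)≡19=t; u(20)→23·(20−5)≡7=h (all mod 26).

width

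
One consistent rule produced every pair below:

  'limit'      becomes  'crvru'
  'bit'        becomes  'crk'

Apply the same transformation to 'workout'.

cdxtaxf

Two steps: reverse the string, then apply a Caesar shift of +9.
On workout: reverse → tuokrow; then shift: t+9=c, u+9=d, o+9=x, k+9=t, r+9=a, o+9=x, w+9=f.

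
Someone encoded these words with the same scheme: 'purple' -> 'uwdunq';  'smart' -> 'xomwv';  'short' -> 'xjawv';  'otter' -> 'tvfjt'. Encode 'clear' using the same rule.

hnqft

Shifts by position in purple: pos 0: p→u (+5), pos 1: u→w (+2), pos 2: r→d (+12), pos 3: p→u (+5), pos 4: l→n (+2), pos 5: e→q (+12) — repeating every 3. The shifts repeat in a cycle of length 3: positions 0,1,… shift by +5, +2, +12, then the pattern repeats.
For clear: c+5=h, l+2=n, e+12=q, a+5=f, r+2=t.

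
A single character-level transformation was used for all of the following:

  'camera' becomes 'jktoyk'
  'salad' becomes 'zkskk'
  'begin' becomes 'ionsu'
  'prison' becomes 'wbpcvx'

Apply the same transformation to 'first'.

msyca

Shifts by position in camera: pos 0: c→j (+7), pos 1: a→k (+10), pos 2: m→t (+7), pos 3: e→o (+10) — repeating every 2. It's a Vigenère-style cipher with numeric key [7,10]: position i shifts by key[i mod 2].
Applying it to first: f+7=m, i+10=s, r+7=y, s+10=c, t+7=a.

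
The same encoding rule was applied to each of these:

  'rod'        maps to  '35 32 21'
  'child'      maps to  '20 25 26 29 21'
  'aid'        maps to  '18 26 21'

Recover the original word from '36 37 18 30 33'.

r is letter #18 and maps to 35: an offset of 17. Each letter is replaced by its alphabet position (a=1..z=26) + 17.
Decoding 36 37 18 30 33: 36→(36−17)÷1=19=s, 37→(37−17)÷1=20=t, 18→(18−17)÷1=1=a, 30→(30−17)÷1=13=m, 33→(33−17)÷1=16=p.

stamp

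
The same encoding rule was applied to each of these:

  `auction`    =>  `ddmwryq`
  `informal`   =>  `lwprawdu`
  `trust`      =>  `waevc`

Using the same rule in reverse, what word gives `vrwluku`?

similar

It's a Vigenère-style cipher with numeric key [3,9,10]: position i shifts by key[i mod 3].
Reversing it on vrwluku: v−3=s, r−9=i, w−10=m, l−3=i, u−9=l, k−10=a, u−3=r.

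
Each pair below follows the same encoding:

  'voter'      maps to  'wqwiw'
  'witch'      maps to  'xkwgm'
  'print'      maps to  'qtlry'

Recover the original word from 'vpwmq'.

until

In voter: v→w is +1, o→q is +2, t→w is +3, e→i is +4 — the shift increases by 1 each position. The shift increases by 1 at each position, starting from +1: 1, 2, 3, ….
Undoing it on vpwmq: v−1=u, p−2=n, w−3=t, m−4=i, q−5=l.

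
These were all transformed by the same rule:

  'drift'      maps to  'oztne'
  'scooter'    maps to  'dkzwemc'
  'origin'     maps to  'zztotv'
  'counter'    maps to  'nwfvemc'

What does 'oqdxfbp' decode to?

dispute

It's a Vigenère-style cipher with numeric key [11,8]: position i shifts by key[i mod 2].
Decoding oqdxfbp: o−11=d, q−8=i, d−11=s, x−8=p, f−11=u, b−8=t, p−11=e.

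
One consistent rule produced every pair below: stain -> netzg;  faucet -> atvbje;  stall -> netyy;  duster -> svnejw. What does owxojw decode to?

proper

s(18)→n(13) and t(19)→e(4) fit y≡17x+19 (mod 26); the inverse of 17 mod 26 is 23. Treating letters as 0–25, the rule is x ↦ 17x + 19 (mod 26).
Undoing it on owxojw: o(14)→23·(14−19)≡15=p; w(22)→23·(22−19)≡17=r; x(23)→23·(23−19)≡14=o; o(14)→23·(14−19)≡15=p; j(9)→23·(9−19)≡4=e; w(22)→23·(22−19)≡17=r (all mod 26).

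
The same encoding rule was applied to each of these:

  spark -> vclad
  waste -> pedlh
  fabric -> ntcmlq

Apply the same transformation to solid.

The output letters match the input read backwards, each shifted +11: spark reversed is kraps. The word is reversed, then every letter is shifted forward by 11.
Applying it to solid: reverse → dilos; then shift: d+11=o, i+11=t, l+11=w, o+11=z, s+11=d.

otwzd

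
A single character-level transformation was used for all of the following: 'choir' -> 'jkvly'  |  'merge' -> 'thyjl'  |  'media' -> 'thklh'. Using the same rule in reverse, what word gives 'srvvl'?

Shifts by position in choir: pos 0: c→j (+7), pos 1: h→k (+3), pos 2: o→v (+7), pos 3: i→l (+3) — repeating every 2. It's a Vigenère-style cipher with numeric key [7,3]: position i shifts by key[i mod 2].
Decoding srvvl: s−7=l, r−3=o, v−7=o, v−3=s, l−7=e.

loose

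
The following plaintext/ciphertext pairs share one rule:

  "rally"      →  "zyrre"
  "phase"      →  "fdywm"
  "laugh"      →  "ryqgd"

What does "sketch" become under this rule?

wumtsd

Treating letters as 0–25, the rule is x ↦ 23x + 24 (mod 26).
For sketch: s(18)→23·18+24≡22=w; k(10)→23·10+24≡20=u; e(4)→23·4+24≡12=m; t(19)→23·19+24≡19=t; c(2)→23·2+24≡18=s; h(7)→23·7+24≡3=d (all mod 26).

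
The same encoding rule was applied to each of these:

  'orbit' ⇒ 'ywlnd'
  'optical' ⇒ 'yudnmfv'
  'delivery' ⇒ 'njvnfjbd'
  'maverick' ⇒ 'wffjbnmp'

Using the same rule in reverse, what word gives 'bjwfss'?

Shifts by position in orbit: pos 0: o→y (+10), pos 1: r→w (+5), pos 2: b→l (+10), pos 3: i→n (+5) — repeating every 2. It's a Vigenère-style cipher with numeric key [10,5]: position i shifts by key[i mod 2].
Reversing it on bjwfss: b−10=r, j−5=e, w−10=m, f−5=a, s−10=i, s−5=n.

remain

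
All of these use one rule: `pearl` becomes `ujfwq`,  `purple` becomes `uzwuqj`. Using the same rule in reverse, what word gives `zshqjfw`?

Compare letters: p→u is +5, e→j is +5, a→f is +5 — a constant shift. Every letter moves 5 places later in the alphabet, wrapping around z→a.
Decoding zshqjfw: z−5=u, s−5=n, h−5=c, q−5=l, j−5=e, f−5=a, w−5=r.

unclear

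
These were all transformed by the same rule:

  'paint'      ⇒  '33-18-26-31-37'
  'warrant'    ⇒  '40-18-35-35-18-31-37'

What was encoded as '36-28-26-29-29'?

skill

p is letter #16 and maps to 33: an offset of 17. Each letter is replaced by its alphabet position (a=1..z=26) + 17.
Reversing it on 36-28-26-29-29: 36→(36−17)÷1=19=s, 28→(28−17)÷1=11=k, 26→(26−17)÷1=9=i, 29→(29−17)÷1=12=l, 29→(29−17)÷1=12=l.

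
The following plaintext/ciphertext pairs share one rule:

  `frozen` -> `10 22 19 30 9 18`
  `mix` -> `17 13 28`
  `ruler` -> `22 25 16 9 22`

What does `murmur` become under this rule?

17 25 22 17 25 22

f is letter #6 and maps to 10: an offset of 4. Letters become their 1-based position plus 4 (so a→5, b→6, …).
On murmur: m=13→17, u=21→25, r=18→22, m=13→17, u=21→25, r=18→22.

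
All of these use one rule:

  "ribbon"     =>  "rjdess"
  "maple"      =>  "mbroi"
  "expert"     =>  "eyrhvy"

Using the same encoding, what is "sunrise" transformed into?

In ribbon: r→r is +0, i→j is +1, b→d is +2, b→e is +3 — the shift increases by 1 each position. Each letter shifts forward by its position index (0, 1, 2, …) — the shift grows by one for each successive letter.
For sunrise: s+0=s, u+1=v, n+2=p, r+3=u, i+4=m, s+5=x, e+6=k.

svpumxk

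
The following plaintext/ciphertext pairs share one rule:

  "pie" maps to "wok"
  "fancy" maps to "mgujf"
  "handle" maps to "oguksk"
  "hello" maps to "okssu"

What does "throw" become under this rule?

Two shifts are in play — +6 for a/e/i/o/u, +7 for every other letter.
On throw: t(cons)+7=a, h(cons)+7=o, r(cons)+7=y, o(vowel)+6=u, w(cons)+7=d.

aoyud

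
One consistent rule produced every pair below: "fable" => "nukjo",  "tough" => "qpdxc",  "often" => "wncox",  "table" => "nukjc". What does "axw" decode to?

nor

The output letters match the input read backwards, each shifted +9: fable reversed is elbaf. The word is reversed, then every letter is shifted forward by 9.
Undoing it on axw: shift back: a−9=r, x−9=o, w−9=n → ron; then reverse → nor.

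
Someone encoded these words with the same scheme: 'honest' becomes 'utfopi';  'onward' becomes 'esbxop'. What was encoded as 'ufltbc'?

The output letters match the input read backwards, each shifted +1: honest reversed is tsenoh. Two steps: reverse the string, then apply a Caesar shift of +1.
Reversing it on ufltbc: shift back: u−1=t, f−1=e, l−1=k, t−1=s, b−1=a, c−1=b → teksab; then reverse → basket.

basket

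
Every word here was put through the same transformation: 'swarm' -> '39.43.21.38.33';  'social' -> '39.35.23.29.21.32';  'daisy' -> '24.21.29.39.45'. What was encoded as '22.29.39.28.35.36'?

bishop

s is letter #19 and maps to 39: an offset of 20. The number is (letter's place in the alphabet, a=1) + 20.
Decoding 22.29.39.28.35.36: 22→(22−20)÷1=2=b, 29→(29−20)÷1=9=i, 39→(39−20)÷1=19=s, 28→(28−20)÷1=8=h, 35→(35−20)÷1=15=o, 36→(36−20)÷1=16=p.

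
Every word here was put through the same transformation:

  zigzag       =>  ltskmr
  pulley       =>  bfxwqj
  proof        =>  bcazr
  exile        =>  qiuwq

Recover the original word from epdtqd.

series

It's a Vigenère-style cipher with numeric key [12,11]: position i shifts by key[i mod 2].
Decoding epdtqd: e−12=s, p−11=e, d−12=r, t−11=i, q−12=e, d−11=s.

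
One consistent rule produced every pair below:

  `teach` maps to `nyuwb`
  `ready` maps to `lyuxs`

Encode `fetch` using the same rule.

Compare letters: t→n is +20, e→y is +20, a→u is +20 — a constant shift. It's a constant shift of +20 (ROT20).
On fetch: f+20=z, e+20=y, t+20=n, c+20=w, h+20=b.

zynwb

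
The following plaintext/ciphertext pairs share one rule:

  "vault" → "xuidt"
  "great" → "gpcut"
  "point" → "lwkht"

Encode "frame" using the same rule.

rpusc

Each letter's alphabet position (a=0..z=25) is mapped through 15·x+20 mod 26 — an affine cipher.
On frame: f(5)→15·5+20≡17=r; r(17)→15·17+20≡15=p; a(0)→15·0+20≡20=u; m(12)→15·12+20≡18=s; e(4)→15·4+20≡2=c (all mod 26).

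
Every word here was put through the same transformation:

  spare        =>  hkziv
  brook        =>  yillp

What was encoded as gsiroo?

Each pair mirrors across the alphabet (s↔h, p↔k, a↔z): positions sum to 25. Letters are reflected about the middle of the alphabet (position → 25−position): Atbash.
Decoding gsiroo: g↔t, s↔h, i↔r, r↔i, o↔l, o↔l.

thrill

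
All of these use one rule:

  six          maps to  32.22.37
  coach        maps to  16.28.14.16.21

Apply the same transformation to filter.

19.22.25.33.18.31

s is letter #19 and maps to 32: an offset of 13. Letters become their 1-based position plus 13 (so a→14, b→15, …).
For filter: f=6→19, i=9→22, l=12→25, t=20→33, e=5→18, r=18→31.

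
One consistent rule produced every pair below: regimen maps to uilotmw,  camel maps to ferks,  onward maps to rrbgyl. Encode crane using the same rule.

fvftl

In regimen: r→u is +3, e→i is +4, g→l is +5, i→o is +6 — the shift increases by 1 each position. Letter i (0-indexed) is shifted by i+3, so successive shifts are 3, 4, 5, ….
On crane: c+3=f, r+4=v, a+5=f, n+6=t, e+7=l.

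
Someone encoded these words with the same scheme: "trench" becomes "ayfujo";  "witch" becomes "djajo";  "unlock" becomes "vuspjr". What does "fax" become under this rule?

mbe

The shift depends on letter class: consonant t→a is +7, but vowel e→f is +1. The rule splits by letter class: vowels +1, consonants +7.
Applying it to fax: f(cons)+7=m, a(vowel)+1=b, x(cons)+7=e.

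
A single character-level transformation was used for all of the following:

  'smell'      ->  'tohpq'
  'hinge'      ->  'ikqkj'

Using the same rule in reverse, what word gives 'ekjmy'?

digit

The shift increases by 1 at each position, starting from +1: 1, 2, 3, ….
Reversing it on ekjmy: e−1=d, k−2=i, j−3=g, m−4=i, y−5=t.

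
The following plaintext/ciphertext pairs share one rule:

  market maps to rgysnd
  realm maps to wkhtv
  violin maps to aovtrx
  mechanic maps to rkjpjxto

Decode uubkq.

The shift increases by 1 at each position, starting from +5: 5, 6, 7, ….
Undoing it on uubkq: u−5=p, u−6=o, b−7=u, k−8=c, q−9=h.

pouch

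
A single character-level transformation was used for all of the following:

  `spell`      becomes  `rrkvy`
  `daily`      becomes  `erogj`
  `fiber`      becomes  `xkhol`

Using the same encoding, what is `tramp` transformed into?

The word is reversed, then every letter is shifted forward by 6.
On tramp: reverse → pmart; then shift: p+6=v, m+6=s, a+6=g, r+6=x, t+6=z.

vsgxz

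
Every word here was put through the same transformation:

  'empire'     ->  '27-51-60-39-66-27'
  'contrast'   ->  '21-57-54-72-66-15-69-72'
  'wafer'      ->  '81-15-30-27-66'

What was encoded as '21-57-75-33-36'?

Each letter becomes 3×(its alphabet position, a=1..z=26) + 12.
Decoding 21-57-75-33-36: 21→(21−12)÷3=3=c, 57→(57−12)÷3=15=o, 75→(75−12)÷3=21=u, 33→(33−12)÷3=7=g, 36→(36−12)÷3=8=h.

cough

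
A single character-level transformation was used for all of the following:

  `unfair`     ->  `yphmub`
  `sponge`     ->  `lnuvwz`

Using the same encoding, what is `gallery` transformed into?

fylsshn

The output letters match the input read backwards, each shifted +7: unfair reversed is riafnu. Two steps: reverse the string, then apply a Caesar shift of +7.
On gallery: reverse → yrellag; then shift: y+7=f, r+7=y, e+7=l, l+7=s, l+7=s, a+7=h, g+7=n.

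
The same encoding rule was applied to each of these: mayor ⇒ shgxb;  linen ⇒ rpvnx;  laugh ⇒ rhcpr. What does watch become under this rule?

The shift increases by 1 at each position, starting from +6: 6, 7, 8, ….
For watch: w+6=c, a+7=h, t+8=b, c+9=l, h+10=r.

chblr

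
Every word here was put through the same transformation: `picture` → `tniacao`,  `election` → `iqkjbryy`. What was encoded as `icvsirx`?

In picture: p→t is +4, i→n is +5, c→i is +6, t→a is +7 — the shift increases by 1 each position. Each letter shifts forward by (position + 4), i.e. 4, 5, 6, … — the shift grows by one for each successive letter.
Undoing it on icvsirx: i−4=e, c−5=x, v−6=p, s−7=l, i−8=a, r−9=i, x−10=n.

explain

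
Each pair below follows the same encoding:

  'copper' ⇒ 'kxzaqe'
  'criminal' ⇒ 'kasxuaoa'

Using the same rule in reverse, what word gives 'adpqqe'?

In copper: c→k is +8, o→x is +9, p→z is +10, p→a is +11 — the shift increases by 1 each position. Letter i (0-indexed) is shifted by i+8, so successive shifts are 8, 9, 10, ….
Reversing it on adpqqe: a−8=s, d−9=u, p−10=f, q−11=f, q−12=e, e−13=r.

suffer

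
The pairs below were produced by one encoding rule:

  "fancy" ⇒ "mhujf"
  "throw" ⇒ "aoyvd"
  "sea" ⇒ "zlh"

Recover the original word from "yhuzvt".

ransom

Compare letters: f→m is +7, a→h is +7, n→u is +7 — a constant shift. It's a constant shift of +7 (ROT7).
Reversing it on yhuzvt: y−7=r, h−7=a, u−7=n, z−7=s, v−7=o, t−7=m.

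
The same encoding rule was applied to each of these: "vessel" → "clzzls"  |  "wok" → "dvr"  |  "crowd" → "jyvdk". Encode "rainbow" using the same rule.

Compare letters: v→c is +7, e→l is +7, s→z is +7 — a constant shift. Each letter is shifted forward by 7 in the alphabet (a Caesar shift of +7).
On rainbow: r+7=y, a+7=h, i+7=p, n+7=u, b+7=i, o+7=v, w+7=d.

yhpuivd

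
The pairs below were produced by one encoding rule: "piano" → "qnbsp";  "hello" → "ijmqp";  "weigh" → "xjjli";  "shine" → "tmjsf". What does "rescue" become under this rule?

sjthvj

Shifts by position in piano: pos 0: p→q (+1), pos 1: i→n (+5), pos 2: a→b (+1), pos 3: n→s (+5) — repeating every 2. A repeating key of period 2 is used — shifts +1, +5 over and over.
For rescue: r+1=s, e+5=j, s+1=t, c+5=h, u+1=v, e+5=j.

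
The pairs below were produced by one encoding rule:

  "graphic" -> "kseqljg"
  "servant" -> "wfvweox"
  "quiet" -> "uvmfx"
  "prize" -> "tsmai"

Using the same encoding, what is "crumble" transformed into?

Shifts by position in graphic: pos 0: g→k (+4), pos 1: r→s (+1), pos 2: a→e (+4), pos 3: p→q (+1) — repeating every 2. It's a Vigenère-style cipher with numeric key [4,1]: position i shifts by key[i mod 2].
On crumble: c+4=g, r+1=s, u+4=y, m+1=n, b+4=f, l+1=m, e+4=i.

gsynfmi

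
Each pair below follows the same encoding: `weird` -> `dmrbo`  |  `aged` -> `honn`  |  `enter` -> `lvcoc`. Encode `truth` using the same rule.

In weird: w→d is +7, e→m is +8, i→r is +9, r→b is +10 — the shift increases by 1 each position. Letter i (0-indexed) is shifted by i+7, so successive shifts are 7, 8, 9, ….
Applying it to truth: t+7=a, r+8=z, u+9=d, t+10=d, h+11=s.

azdds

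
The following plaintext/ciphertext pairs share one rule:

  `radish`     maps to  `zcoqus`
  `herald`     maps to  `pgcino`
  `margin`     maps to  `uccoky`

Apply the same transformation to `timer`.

Shifts by position in radish: pos 0: r→z (+8), pos 1: a→c (+2), pos 2: d→o (+11), pos 3: i→q (+8), pos 4: s→u (+2), pos 5: h→s (+11) — repeating every 3. The shifts repeat in a cycle of length 3: positions 0,1,… shift by +8, +2, +11, then the pattern repeats.
Applying it to timer: t+8=b, i+2=k, m+11=x, e+8=m, r+2=t.

bkxmt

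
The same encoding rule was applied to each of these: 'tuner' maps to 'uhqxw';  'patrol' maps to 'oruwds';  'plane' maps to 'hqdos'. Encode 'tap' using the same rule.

sdw

The output letters match the input read backwards, each shifted +3: tuner reversed is renut. Read the word backwards and shift each letter +3.
On tap: reverse → pat; then shift: p+3=s, a+3=d, t+3=w.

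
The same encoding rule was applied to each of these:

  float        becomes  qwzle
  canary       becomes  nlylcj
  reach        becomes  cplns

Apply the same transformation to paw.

Compare letters: f→q is +11, l→w is +11, o→z is +11 — a constant shift. Every letter moves 11 places later in the alphabet, wrapping around z→a.
For paw: p+11=a, a+11=l, w+11=h.

alh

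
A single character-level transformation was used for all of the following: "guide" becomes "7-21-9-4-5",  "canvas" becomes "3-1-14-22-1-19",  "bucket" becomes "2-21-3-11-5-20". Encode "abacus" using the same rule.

g is letter #7 and maps to 7: an offset of 0. Letters become their 1-indexed alphabet positions: a=1 … z=26.
On abacus: a=1→1, b=2→2, a=1→1, c=3→3, u=21→21, s=19→19.

1-2-1-3-21-19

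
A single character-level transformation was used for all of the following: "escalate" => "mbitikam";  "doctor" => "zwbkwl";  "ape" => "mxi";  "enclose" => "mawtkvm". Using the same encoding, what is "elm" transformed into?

utm

The output letters match the input read backwards, each shifted +8: escalate reversed is etalacse. Two steps: reverse the string, then apply a Caesar shift of +8.
On elm: reverse → mle; then shift: m+8=u, l+8=t, e+8=m.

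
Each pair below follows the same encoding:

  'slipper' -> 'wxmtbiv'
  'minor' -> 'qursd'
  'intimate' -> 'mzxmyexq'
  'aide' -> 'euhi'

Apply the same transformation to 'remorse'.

vqqsdwi

Shifts by position in slipper: pos 0: s→w (+4), pos 1: l→x (+12), pos 2: i→m (+4), pos 3: p→t (+4), pos 4: p→b (+12), pos 5: e→i (+4) — repeating every 3. The shifts repeat in a cycle of length 3: positions 0,1,… shift by +4, +12, +4, then the pattern repeats.
Applying it to remorse: r+4=v, e+12=q, m+4=q, o+4=s, r+12=d, s+4=w, e+4=i.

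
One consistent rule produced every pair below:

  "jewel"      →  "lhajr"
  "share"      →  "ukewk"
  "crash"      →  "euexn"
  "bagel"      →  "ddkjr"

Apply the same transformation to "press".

ruixy

In jewel: j→l is +2, e→h is +3, w→a is +4, e→j is +5 — the shift increases by 1 each position. Each letter shifts forward by (position + 2), i.e. 2, 3, 4, … — the shift grows by one for each successive letter.
Applying it to press: p+2=r, r+3=u, e+4=i, s+5=x, s+6=y.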